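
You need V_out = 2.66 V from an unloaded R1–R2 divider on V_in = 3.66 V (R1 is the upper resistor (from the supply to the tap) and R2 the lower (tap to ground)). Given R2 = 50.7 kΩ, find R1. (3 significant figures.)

R1 ≈ 19.1 kΩ

The divider ratio is R2/(R1+R2) = 2.66/3.66 = 0.7268.
Rearranging, R1 = R2·(1−k)/k = 50.7 × 0.3759 = 19.06 kΩ.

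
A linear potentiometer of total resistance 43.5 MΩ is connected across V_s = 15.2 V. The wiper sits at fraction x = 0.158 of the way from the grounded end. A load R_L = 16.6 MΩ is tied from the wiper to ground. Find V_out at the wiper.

V_out ≈ 1.78 V

Lower segment x·R_p = 6.873 MΩ; upper segment (1−x)·R_p = 36.63 MΩ.
R_L loads the lower segment: effective lower R = 4.861 MΩ.
V_out = 15.2 × 4.861/(36.63 + 4.861) = 1.781 V.
(Unloaded: V_out = x·V_s = 2.40 V.)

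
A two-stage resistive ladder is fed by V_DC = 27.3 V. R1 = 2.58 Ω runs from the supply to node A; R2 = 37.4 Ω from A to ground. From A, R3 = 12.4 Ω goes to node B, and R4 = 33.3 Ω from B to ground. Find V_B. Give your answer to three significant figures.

Node A sees R2 in parallel with the series input of stage 2, R3 + R4 = 45.70 Ω.
R2 ‖ (R3+R4) = 20.57 Ω.
So V_A = 27.3 × 0.8885 = 24.26 V.
V_B = V_A × 0.7287 = 17.68 V.

V_B ≈ 17.7 V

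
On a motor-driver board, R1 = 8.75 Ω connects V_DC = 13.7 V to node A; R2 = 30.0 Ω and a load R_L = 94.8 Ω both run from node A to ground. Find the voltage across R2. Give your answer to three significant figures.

First combine the lower leg with the load: R2 ‖ R_L = 22.79 Ω.
Now apply the divider: V_out = 13.7 × 0.7226 = 9.899 V.

V_out ≈ 9.90 V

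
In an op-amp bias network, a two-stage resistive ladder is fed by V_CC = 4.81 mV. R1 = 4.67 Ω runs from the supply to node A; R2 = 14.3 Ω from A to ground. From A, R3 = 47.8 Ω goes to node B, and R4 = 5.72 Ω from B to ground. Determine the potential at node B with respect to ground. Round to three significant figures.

Node A sees R2 in parallel with the series input of stage 2, R3 + R4 = 53.52 Ω.
Effective lower resistance at A: R2 ‖ 53.52 = 11.28 Ω.
V_A = 4.81 × 11.28/(4.67 + 11.28) = 3.402 mV.
Then the unloaded second divider: V_B = V_A × R4/(R3+R4) = 3.402 × 0.1069 = 0.3636 mV.

V_B ≈ 0.364 mV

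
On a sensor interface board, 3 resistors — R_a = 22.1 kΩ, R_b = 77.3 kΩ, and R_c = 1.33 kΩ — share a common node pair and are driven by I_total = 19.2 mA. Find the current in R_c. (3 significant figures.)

ΣG = 1/22.1 + 1/77.3 + 1/1.33 = 0.8101.
Current divider: I(R_c) = I_total · G_k/ΣG = 19.2 × (0.7519/0.8101) = 19.2 × 0.9282 = 17.82 mA.

I ≈ 17.8 mA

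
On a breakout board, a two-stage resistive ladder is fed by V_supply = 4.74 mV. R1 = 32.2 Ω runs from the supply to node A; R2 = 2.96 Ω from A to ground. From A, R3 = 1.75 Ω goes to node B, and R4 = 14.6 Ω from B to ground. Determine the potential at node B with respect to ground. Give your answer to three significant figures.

V_B ≈ 0.306 mV

Node A sees R2 in parallel with the series input of stage 2, R3 + R4 = 16.35 Ω.
R2 ‖ (R3+R4) = 2.506 Ω.
V_A = 4.74 × 2.506/(32.2 + 2.506) = 0.3423 mV.
V_B = V_A × 0.8930 = 0.3057 mV.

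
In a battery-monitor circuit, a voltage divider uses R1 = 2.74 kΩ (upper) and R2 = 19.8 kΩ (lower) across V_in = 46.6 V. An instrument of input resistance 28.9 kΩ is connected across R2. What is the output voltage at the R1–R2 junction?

V_out ≈ 37.8 V

The load sits in parallel with R2, giving an effective lower resistance R2' = R2·R_L/(R2+R_L) = 11.75 kΩ.
Then V_out = V_in · R2'/(R1 + R2') = 46.6 × 11.75/14.49 = 37.79 V.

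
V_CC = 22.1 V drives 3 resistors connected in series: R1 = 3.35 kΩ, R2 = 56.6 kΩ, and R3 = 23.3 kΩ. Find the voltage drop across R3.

Total series resistance ΣR = 3.35 + 56.6 + 23.3 = 83.25 kΩ.
Voltage divider: V = V_CC · (23.30 / 83.25) = 22.1 × 0.2799 = 6.185 V.

V ≈ 6.19 V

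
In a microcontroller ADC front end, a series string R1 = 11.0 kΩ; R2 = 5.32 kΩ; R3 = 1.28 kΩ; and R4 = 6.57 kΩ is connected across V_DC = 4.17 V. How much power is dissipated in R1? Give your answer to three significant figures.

ΣR = 24.17 kΩ → I = 4.17/24.17 = 0.1725 mA.
P(R1) = I²·R1 = (0.1725)² × 11.0 = 0.3274 mW.

P ≈ 0.327 mW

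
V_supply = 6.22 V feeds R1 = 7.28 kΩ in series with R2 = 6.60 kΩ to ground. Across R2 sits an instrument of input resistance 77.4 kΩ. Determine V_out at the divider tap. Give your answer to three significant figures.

First combine the lower leg with the load: R2 ‖ R_L = 6.081 kΩ.
Then V_out = V_supply · R2'/(R1 + R2') = 6.22 × 6.081/13.36 = 2.831 V.

V_out ≈ 2.83 V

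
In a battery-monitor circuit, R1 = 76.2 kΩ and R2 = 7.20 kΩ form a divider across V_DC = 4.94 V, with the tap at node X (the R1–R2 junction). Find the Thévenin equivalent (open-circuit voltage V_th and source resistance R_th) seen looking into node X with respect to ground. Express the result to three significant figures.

V_th ≈ 0.426 V, R_th ≈ 6.58 kΩ

Open-circuit (no load on X): V_th = V_DC · R2/(R1 + R2) = 4.94 × 7.20/(76.20 + 7.20) = 0.4265 V.
Zeroing V_DC shorts the top of R1 to ground, so R_th = R1 ‖ R2 = 6.578 kΩ.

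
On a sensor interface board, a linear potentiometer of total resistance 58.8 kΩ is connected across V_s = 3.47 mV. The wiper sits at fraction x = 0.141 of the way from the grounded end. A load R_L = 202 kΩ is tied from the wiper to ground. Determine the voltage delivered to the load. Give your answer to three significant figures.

Lower segment x·R_p = 8.291 kΩ; upper segment (1−x)·R_p = 50.51 kΩ.
R_L loads the lower segment: effective lower R = 7.964 kΩ.
Then V_out = V_s · 7.964/(50.51 + 7.964) = 0.4726 mV.

V_out ≈ 0.473 mV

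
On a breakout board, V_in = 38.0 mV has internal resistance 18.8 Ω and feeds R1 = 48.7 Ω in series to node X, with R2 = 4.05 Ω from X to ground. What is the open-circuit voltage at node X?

V_th ≈ 2.15 mV

R1' = 18.8 + 48.7 = 67.50 Ω (source resistance + R1).
With X open, the divider is unloaded: V_th = 38.0 × 4.05/71.55 = 2.151 mV.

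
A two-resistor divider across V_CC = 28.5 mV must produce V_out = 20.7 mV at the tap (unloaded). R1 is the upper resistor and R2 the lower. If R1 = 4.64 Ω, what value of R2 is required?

The divider ratio is R2/(R1+R2) = 20.7/28.5 = 0.7263.
Rearranging, R2 = R1·k/(1−k) = 4.64 × 2.654 = 12.31 Ω.

R2 ≈ 12.3 Ω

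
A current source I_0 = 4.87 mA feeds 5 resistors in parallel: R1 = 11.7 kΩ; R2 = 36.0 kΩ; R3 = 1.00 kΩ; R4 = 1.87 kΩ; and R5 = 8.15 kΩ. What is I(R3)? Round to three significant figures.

I ≈ 2.75 mA

Total conductance ΣG = 1/11.7 + 1/36.0 + 1/1.00 + 1/1.87 + 1/8.15 = 1.771 (units of 1/kΩ).
By the current-divider rule, I = I_0 · G_k/ΣG = 4.87 × 0.5647 = 2.750 mA.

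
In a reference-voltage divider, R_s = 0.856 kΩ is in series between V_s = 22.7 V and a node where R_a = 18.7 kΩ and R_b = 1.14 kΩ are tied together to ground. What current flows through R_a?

I ≈ 0.676 mA

Combine the parallel branches: R_p = (1/18.7 + 1/1.14)⁻¹ = 1.074 kΩ.
V_A = 22.7 × 1.074/1.930 = 12.63 V.
Branch current I = V_A/R_a = 12.63/18.7 = 0.6756 mA.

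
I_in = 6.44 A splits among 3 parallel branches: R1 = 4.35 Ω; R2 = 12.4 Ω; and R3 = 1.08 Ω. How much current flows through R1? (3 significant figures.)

Conductances: ΣG = 1/4.35 + 1/12.4 + 1/1.08 = 1.236 (1/Ω).
R1 takes the fraction G_k/ΣG = 0.2299/1.236 = 0.1859, so I = 6.44 × 0.1859 = 1.197 A.

I ≈ 1.20 A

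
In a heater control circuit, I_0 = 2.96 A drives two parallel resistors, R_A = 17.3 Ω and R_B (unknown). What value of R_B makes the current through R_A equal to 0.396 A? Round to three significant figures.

R_B ≈ 2.67 Ω

In a two-way split, I_A/I_0 = R_B/(R_A + R_B).
With f = 0.1338, R_B = R_A · f/(1−f) = 17.3 × 0.1544 = 2.672 Ω.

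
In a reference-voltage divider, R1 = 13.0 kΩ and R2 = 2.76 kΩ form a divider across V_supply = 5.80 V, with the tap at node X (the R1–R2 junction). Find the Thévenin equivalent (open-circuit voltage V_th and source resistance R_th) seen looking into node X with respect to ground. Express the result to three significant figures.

V_th ≈ 1.02 V, R_th ≈ 2.28 kΩ

Open-circuit (no load on X): V_th = V_supply · R2/(R1 + R2) = 5.80 × 2.76/(13.00 + 2.76) = 1.016 V.
Looking into X with the source shorted: R_th = R1·R2/(R1+R2) = 13.00 × 2.76/15.76 = 2.277 kΩ.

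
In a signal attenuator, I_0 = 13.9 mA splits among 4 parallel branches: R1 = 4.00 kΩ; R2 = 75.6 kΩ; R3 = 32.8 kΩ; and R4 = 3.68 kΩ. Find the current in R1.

Total conductance ΣG = 1/4.00 + 1/75.6 + 1/32.8 + 1/3.68 = 0.5655 (units of 1/kΩ).
R1 takes the fraction G_k/ΣG = 0.2500/0.5655 = 0.4421, so I = 13.9 × 0.4421 = 6.145 mA.

I ≈ 6.15 mA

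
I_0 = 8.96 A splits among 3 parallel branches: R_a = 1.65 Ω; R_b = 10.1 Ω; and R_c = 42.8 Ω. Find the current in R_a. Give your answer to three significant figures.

I ≈ 7.45 A

Total conductance ΣG = 1/1.65 + 1/10.1 + 1/42.8 = 0.7284 (units of 1/Ω).
R_a takes the fraction G_k/ΣG = 0.6061/0.7284 = 0.8320, so I = 8.96 × 0.8320 = 7.455 A.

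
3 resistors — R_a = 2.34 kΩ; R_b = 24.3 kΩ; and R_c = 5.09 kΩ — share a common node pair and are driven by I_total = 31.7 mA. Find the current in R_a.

I ≈ 20.4 mA

Conductances: ΣG = 1/2.34 + 1/24.3 + 1/5.09 = 0.6650 (1/kΩ).
Current divider: I(R_a) = I_total · G_k/ΣG = 31.7 × (0.4274/0.6650) = 31.7 × 0.6427 = 20.37 mA.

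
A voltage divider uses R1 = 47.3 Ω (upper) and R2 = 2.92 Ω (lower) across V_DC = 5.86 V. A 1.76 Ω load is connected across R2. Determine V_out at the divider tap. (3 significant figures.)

R2 ‖ R_L = (2.92 × 1.76)/(2.92 + 1.76) = 1.098 Ω.
Then V_out = V_DC · R2'/(R1 + R2') = 5.86 × 1.098/48.40 = 0.1330 V.
(Unloaded it would be 0.341 V; the load pulls it down.)

V_out ≈ 0.133 V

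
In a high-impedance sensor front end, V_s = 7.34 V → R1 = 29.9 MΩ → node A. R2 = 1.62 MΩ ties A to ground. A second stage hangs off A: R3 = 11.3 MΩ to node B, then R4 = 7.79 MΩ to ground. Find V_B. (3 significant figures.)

Looking into the second stage from A: R3 + R4 = 19.09 MΩ appears in parallel with R2.
R2 ‖ (R3+R4) = 1.493 MΩ.
So V_A = 7.34 × 0.04757 = 0.3491 V.
Then the unloaded second divider: V_B = V_A × R4/(R3+R4) = 0.3491 × 0.4081 = 0.1425 V.

V_B ≈ 0.142 V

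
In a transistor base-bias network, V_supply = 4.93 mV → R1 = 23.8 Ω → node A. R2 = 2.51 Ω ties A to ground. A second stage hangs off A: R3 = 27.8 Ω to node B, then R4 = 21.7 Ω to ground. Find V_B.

Looking into the second stage from A: R3 + R4 = 49.50 Ω appears in parallel with R2.
R2 ‖ (R3+R4) = 2.389 Ω.
First divider: V_A = V_supply · 2.389/(23.8 + 2.389) = 0.4497 mV.
Then the unloaded second divider: V_B = V_A × R4/(R3+R4) = 0.4497 × 0.4384 = 0.1971 mV.

V_B ≈ 0.197 mV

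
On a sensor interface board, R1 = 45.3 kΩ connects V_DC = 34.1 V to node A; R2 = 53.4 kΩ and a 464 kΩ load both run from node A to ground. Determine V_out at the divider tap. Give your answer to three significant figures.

First combine the lower leg with the load: R2 ‖ R_L = 47.89 kΩ.
Now apply the divider: V_out = 34.1 × 0.5139 = 17.52 V.
(Unloaded it would be 18.4 V; the load pulls it down.)

V_out ≈ 17.5 V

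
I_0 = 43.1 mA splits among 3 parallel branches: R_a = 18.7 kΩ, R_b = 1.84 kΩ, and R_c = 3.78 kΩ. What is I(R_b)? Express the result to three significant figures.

ΣG = 1/18.7 + 1/1.84 + 1/3.78 = 0.8615.
By the current-divider rule, I = I_0 · G_k/ΣG = 43.1 × 0.6308 = 27.19 mA.

I ≈ 27.2 mA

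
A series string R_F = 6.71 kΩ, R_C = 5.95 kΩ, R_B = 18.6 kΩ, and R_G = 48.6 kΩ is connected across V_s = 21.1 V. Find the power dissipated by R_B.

Series current I = V_s/ΣR = 21.1/79.86 = 0.2642 mA.
P(R_B) = I²·R_B = (0.2642)² × 18.6 = 1.298 mW.

P ≈ 1.30 mW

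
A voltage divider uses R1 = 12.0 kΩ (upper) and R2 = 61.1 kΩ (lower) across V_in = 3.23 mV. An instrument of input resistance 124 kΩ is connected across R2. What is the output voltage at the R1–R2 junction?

First combine the lower leg with the load: R2 ‖ R_L = 40.93 kΩ.
Then V_out = V_in · R2'/(R1 + R2') = 3.23 × 40.93/52.93 = 2.498 mV.
(Unloaded it would be 2.70 mV; the load pulls it down.)

V_out ≈ 2.50 mV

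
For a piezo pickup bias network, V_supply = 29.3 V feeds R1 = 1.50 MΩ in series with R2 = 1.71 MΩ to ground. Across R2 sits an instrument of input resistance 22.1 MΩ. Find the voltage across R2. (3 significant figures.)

R2 ‖ R_L = (1.71 × 22.1)/(1.71 + 22.1) = 1.587 MΩ.
Now apply the divider: V_out = 29.3 × 0.5141 = 15.06 V.
(Unloaded it would be 15.6 V; the load pulls it down.)

V_out ≈ 15.1 V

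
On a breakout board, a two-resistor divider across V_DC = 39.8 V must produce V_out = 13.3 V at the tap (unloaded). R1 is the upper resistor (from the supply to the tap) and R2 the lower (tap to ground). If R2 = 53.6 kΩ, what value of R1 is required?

R1 ≈ 107 kΩ

V_out/V_DC = R2/(R1+R2) = 0.3342.
R1 = R2·(1/k − 1) = 53.6 × 1.992 = 106.8 kΩ.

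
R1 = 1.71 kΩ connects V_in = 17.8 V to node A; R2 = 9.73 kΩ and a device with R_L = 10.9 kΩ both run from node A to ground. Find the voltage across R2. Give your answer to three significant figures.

V_out ≈ 13.4 V

The load sits in parallel with R2, giving an effective lower resistance R2' = R2·R_L/(R2+R_L) = 5.141 kΩ.
Then V_out = V_in · R2'/(R1 + R2') = 17.8 × 5.141/6.851 = 13.36 V.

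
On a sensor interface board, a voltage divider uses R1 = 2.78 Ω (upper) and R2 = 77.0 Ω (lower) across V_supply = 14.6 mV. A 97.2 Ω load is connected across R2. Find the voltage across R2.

V_out ≈ 13.7 mV

The load sits in parallel with R2, giving an effective lower resistance R2' = R2·R_L/(R2+R_L) = 42.96 Ω.
Now apply the divider: V_out = 14.6 × 0.9392 = 13.71 mV.
(Unloaded it would be 14.1 mV; the load pulls it down.)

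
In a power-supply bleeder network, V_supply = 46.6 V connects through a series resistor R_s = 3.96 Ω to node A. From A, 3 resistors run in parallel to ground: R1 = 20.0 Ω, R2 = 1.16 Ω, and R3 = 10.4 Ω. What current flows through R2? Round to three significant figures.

I ≈ 8.05 A

Combine the parallel branches: R_p = (1/20.0 + 1/1.16 + 1/10.4)⁻¹ = 0.9918 Ω.
Node voltage V_A = V_supply · R_p/(R_s + R_p) = 46.6 × 0.2003 = 9.334 V.
Branch current I = V_A/R2 = 9.334/1.16 = 8.046 A.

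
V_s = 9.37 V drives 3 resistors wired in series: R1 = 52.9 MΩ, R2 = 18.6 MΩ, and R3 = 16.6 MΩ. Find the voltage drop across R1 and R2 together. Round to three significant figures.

V ≈ 7.60 V

Total series resistance ΣR = 52.9 + 18.6 + 16.6 = 88.10 MΩ.
R_{R1..R2} = 52.9 + 18.6 = 71.50 MΩ.
Voltage divider: V = V_s · (71.50 / 88.10) = 9.37 × 0.8116 = 7.604 V.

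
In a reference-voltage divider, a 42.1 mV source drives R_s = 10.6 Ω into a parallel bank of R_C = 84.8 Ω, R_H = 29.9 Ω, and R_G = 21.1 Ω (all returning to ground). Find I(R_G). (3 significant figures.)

I ≈ 1.01 mA

Combine the parallel branches: R_p = (1/84.8 + 1/29.9 + 1/21.1)⁻¹ = 10.80 Ω.
Node voltage V_A = V_CC · R_p/(R_s + R_p) = 42.1 × 0.5046 = 21.24 mV.
Branch current I = V_A/R_G = 21.24/21.1 = 1.007 mA.
(Equivalently: I_total = 1.968 mA, then current-divider fraction G_k/ΣG = 0.5116.)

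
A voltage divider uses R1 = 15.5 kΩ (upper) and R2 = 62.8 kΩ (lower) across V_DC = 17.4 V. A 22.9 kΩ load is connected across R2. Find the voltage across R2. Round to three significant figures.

The load sits in parallel with R2, giving an effective lower resistance R2' = R2·R_L/(R2+R_L) = 16.78 kΩ.
Then V_out = V_DC · R2'/(R1 + R2') = 17.4 × 16.78/32.28 = 9.045 V.
(Unloaded it would be 14.0 V; the load pulls it down.)

V_out ≈ 9.05 V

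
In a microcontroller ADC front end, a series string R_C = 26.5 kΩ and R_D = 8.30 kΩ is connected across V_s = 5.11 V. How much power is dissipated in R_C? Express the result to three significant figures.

Series current I = V_s/ΣR = 5.11/34.80 = 0.1468 mA.
V(R_C) = I·R = 3.891 V; P = V·I = 3.891 × 0.1468 = 0.5714 mW.

P ≈ 0.571 mW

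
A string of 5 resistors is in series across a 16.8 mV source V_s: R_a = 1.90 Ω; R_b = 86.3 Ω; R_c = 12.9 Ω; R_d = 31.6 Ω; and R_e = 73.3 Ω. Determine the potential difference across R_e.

V ≈ 5.98 mV

ΣR = 1.90 + 86.3 + 12.9 + 31.6 + 73.3 = 206.0 Ω.
Voltage divider: V = V_s · (73.30 / 206.0) = 16.8 × 0.3558 = 5.978 mV.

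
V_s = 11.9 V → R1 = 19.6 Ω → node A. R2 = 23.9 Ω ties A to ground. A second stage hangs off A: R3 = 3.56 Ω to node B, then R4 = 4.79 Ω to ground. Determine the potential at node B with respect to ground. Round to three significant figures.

V_B ≈ 1.64 V

Looking into the second stage from A: R3 + R4 = 8.350 Ω appears in parallel with R2.
R2 ‖ (R3+R4) = 6.188 Ω.
V_A = 11.9 × 6.188/(19.6 + 6.188) = 2.856 V.
Then the unloaded second divider: V_B = V_A × R4/(R3+R4) = 2.856 × 0.5737 = 1.638 V.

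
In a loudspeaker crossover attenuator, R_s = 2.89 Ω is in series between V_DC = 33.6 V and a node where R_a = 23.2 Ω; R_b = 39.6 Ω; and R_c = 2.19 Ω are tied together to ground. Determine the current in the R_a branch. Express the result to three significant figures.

I ≈ 0.575 A

Parallel bank: R_p = 1/(1/23.2 + 1/39.6 + 1/2.19) = 1.905 Ω.
V_A by voltage divider: V_A = 33.6 × 1.905/(2.89 + 1.905) = 13.35 V.
I(R_a) = V_A / R_a = 13.35/23.2 = 0.5754 A.
(Check via current divider: I_total = 7.008 A; share G_k/ΣG = 0.08211 → same result.)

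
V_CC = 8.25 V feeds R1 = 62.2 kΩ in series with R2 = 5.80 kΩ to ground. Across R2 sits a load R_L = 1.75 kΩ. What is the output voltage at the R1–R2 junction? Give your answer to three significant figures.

V_out ≈ 0.175 V

First combine the lower leg with the load: R2 ‖ R_L = 1.344 kΩ.
Now apply the divider: V_out = 8.25 × 0.02116 = 0.1745 V.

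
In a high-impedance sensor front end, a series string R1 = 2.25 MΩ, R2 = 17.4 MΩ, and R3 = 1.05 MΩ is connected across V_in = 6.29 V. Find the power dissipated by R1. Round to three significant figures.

The common current is I = 6.29/20.70 = 0.3039 µA.
V(R1) = I·R = 0.6837 V; P = V·I = 0.6837 × 0.3039 = 0.2078 µW.

P ≈ 0.208 µW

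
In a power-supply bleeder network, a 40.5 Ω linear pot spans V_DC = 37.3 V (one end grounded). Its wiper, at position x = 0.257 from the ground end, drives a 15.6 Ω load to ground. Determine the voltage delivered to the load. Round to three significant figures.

The pot divides into 30.09 Ω above the wiper and 10.41 Ω below.
(x·R_p) ‖ R_L = 6.243 Ω.
V_out = 37.3 × 6.243/(30.09 + 6.243) = 6.409 V.

V_out ≈ 6.41 V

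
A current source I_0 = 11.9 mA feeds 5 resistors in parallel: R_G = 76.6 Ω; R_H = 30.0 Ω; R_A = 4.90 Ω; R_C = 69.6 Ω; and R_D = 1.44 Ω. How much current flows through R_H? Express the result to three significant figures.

I ≈ 0.414 mA

ΣG = 1/76.6 + 1/30.0 + 1/4.90 + 1/69.6 + 1/1.44 = 0.9593.
Current divider: I(R_H) = I_0 · G_k/ΣG = 11.9 × (0.03333/0.9593) = 11.9 × 0.03475 = 0.4135 mA.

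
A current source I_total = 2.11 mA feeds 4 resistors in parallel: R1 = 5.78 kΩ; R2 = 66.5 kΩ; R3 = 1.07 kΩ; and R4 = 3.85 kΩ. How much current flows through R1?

I ≈ 0.264 mA

ΣG = 1/5.78 + 1/66.5 + 1/1.07 + 1/3.85 = 1.382.
R1 takes the fraction G_k/ΣG = 0.1730/1.382 = 0.1252, so I = 2.11 × 0.1252 = 0.2641 mA.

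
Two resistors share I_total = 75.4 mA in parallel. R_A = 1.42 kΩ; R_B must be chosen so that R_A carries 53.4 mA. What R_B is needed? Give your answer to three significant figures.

The fraction through R_A equals R_B/(R_A+R_B).
With f = 0.7082, R_B = R_A · f/(1−f) = 1.42 × 2.427 = 3.447 kΩ.

R_B ≈ 3.45 kΩ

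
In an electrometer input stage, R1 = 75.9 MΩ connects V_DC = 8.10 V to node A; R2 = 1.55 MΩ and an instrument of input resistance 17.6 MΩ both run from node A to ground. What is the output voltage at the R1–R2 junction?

V_out ≈ 0.149 V

R2 ‖ R_L = (1.55 × 17.6)/(1.55 + 17.6) = 1.425 MΩ.
Voltage divider with the loaded lower leg: V_out = 8.10 × 1.425/(75.9 + 1.425) = 8.10 × 0.01842 = 0.1492 V.
(Unloaded it would be 0.162 V; the load pulls it down.)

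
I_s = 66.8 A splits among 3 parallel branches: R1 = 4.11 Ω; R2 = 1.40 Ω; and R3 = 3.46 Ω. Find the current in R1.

ΣG = 1/4.11 + 1/1.40 + 1/3.46 = 1.247.
R1 takes the fraction G_k/ΣG = 0.2433/1.247 = 0.1952, so I = 66.8 × 0.1952 = 13.04 A.

I ≈ 13.0 A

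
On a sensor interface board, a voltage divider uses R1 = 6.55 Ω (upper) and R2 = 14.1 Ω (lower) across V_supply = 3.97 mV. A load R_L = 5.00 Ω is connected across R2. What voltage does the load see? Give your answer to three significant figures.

The load sits in parallel with R2, giving an effective lower resistance R2' = R2·R_L/(R2+R_L) = 3.691 Ω.
Then V_out = V_supply · R2'/(R1 + R2') = 3.97 × 3.691/10.24 = 1.431 mV.

V_out ≈ 1.43 mV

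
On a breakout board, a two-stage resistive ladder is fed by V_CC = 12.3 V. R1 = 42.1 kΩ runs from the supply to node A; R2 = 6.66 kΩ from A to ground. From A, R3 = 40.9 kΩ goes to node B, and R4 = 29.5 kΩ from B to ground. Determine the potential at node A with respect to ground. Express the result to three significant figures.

Looking into the second stage from A: R3 + R4 = 70.40 kΩ appears in parallel with R2.
Effective lower resistance at A: R2 ‖ 70.40 = 6.084 kΩ.
V_A = 12.3 × 6.084/(42.1 + 6.084) = 1.553 V.

V_A ≈ 1.55 V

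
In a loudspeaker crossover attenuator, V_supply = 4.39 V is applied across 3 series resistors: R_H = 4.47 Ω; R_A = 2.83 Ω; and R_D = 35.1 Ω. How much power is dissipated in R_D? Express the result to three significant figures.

P ≈ 0.376 W

The common current is I = 4.39/42.40 = 0.1035 A.
V(R_D) = I·R = 3.634 V; P = V·I = 3.634 × 0.1035 = 0.3763 W.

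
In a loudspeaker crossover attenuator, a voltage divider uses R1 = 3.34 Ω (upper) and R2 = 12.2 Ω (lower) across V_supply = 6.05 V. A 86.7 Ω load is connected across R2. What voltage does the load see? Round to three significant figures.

First combine the lower leg with the load: R2 ‖ R_L = 10.70 Ω.
Voltage divider with the loaded lower leg: V_out = 6.05 × 10.70/(3.34 + 10.70) = 6.05 × 0.7620 = 4.610 V.

V_out ≈ 4.61 V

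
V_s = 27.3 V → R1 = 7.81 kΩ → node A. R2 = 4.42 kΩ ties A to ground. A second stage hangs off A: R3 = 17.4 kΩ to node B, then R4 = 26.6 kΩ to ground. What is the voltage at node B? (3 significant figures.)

Looking into the second stage from A: R3 + R4 = 44.00 kΩ appears in parallel with R2.
R2 ‖ (R3+R4) = 4.017 kΩ.
First divider: V_A = V_s · 4.017/(7.81 + 4.017) = 9.272 V.
Then the unloaded second divider: V_B = V_A × R4/(R3+R4) = 9.272 × 0.6045 = 5.605 V.

V_B ≈ 5.61 V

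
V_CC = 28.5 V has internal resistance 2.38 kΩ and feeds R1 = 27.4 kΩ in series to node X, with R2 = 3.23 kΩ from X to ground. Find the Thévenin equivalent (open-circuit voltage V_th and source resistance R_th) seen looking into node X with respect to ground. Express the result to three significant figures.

R1' = 2.38 + 27.4 = 29.78 kΩ (source resistance + R1).
With X open, the divider is unloaded: V_th = 28.5 × 3.23/33.01 = 2.789 V.
Looking into X with the source shorted: R_th = R1'·R2/(R1'+R2) = 29.78 × 3.23/33.01 = 2.914 kΩ.

V_th ≈ 2.79 V, R_th ≈ 2.91 kΩ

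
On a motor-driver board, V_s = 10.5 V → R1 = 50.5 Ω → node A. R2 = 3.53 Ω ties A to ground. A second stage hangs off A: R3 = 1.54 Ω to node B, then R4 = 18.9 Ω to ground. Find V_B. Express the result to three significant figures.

V_B ≈ 0.546 V

The second stage (R3 + R4 = 20.44 Ω) loads node A in parallel with R2.
R2 ‖ (R3+R4) = 3.010 Ω.
So V_A = 10.5 × 0.05625 = 0.5907 V.
V_B = V_A × 0.9247 = 0.5462 V.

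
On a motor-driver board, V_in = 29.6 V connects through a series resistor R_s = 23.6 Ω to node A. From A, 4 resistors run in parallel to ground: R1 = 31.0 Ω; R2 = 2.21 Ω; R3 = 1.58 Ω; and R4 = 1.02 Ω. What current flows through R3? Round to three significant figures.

Combine the parallel branches: R_p = (1/31.0 + 1/2.21 + 1/1.58 + 1/1.02)⁻¹ = 0.4766 Ω.
V_A by voltage divider: V_A = 29.6 × 0.4766/(23.6 + 0.4766) = 0.5860 V.
Branch current I = V_A/R3 = 0.5860/1.58 = 0.3709 A.
(Equivalently: I_total = 1.229 A, then current-divider fraction G_k/ΣG = 0.3017.)

I ≈ 0.371 A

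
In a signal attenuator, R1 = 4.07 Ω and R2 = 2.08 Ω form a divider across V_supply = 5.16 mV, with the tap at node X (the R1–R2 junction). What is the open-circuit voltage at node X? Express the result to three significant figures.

V_th is the unloaded tap voltage: V_supply · R2/(R1+R2) = 5.16 × 0.3382 = 1.745 mV.

V_th ≈ 1.75 mV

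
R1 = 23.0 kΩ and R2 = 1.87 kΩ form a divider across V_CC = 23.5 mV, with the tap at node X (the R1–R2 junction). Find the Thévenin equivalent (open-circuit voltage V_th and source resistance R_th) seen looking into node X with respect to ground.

V_th ≈ 1.77 mV, R_th ≈ 1.73 kΩ

With X open, the divider is unloaded: V_th = 23.5 × 1.87/24.87 = 1.767 mV.
Zeroing V_CC shorts the top of R1 to ground, so R_th = R1 ‖ R2 = 1.729 kΩ.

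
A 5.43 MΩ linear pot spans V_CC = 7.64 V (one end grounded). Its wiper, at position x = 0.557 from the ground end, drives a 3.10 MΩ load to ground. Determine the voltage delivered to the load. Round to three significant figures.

V_out ≈ 2.97 V

Lower segment x·R_p = 3.025 MΩ; upper segment (1−x)·R_p = 2.405 MΩ.
R_L loads the lower segment: effective lower R = 1.531 MΩ.
Then V_out = V_CC · 1.531/(2.405 + 1.531) = 2.971 V.
(Unloaded: V_out = x·V_CC = 4.26 V.)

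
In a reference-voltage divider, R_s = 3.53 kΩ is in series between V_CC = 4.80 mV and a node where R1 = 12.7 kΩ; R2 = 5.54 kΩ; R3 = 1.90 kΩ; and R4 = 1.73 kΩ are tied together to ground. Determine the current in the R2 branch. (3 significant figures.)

Parallel bank: R_p = 1/(1/12.7 + 1/5.54 + 1/1.90 + 1/1.73) = 0.7334 kΩ.
V_A by voltage divider: V_A = 4.80 × 0.7334/(3.53 + 0.7334) = 0.8257 mV.
I(R2) = V_A / R2 = 0.8257/5.54 = 0.1490 µA.

I ≈ 0.149 µA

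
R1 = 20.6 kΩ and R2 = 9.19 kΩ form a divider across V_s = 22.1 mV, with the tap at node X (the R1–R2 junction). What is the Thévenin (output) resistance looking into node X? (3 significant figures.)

R_th ≈ 6.35 kΩ

Zeroing V_s shorts the top of R1 to ground, so R_th = R1 ‖ R2 = 6.355 kΩ.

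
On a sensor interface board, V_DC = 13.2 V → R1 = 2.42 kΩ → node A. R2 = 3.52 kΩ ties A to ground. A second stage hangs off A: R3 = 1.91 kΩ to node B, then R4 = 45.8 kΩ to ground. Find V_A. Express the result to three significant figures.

V_A ≈ 7.59 V

Node A sees R2 in parallel with the series input of stage 2, R3 + R4 = 47.71 kΩ.
R2 ‖ (R3+R4) = 3.278 kΩ.
First divider: V_A = V_DC · 3.278/(2.42 + 3.278) = 7.594 V.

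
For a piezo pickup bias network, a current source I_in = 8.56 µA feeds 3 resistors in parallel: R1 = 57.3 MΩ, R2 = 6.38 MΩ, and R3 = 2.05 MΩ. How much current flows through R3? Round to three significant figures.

Total conductance ΣG = 1/57.3 + 1/6.38 + 1/2.05 = 0.6620 (units of 1/MΩ).
Current divider: I(R3) = I_in · G_k/ΣG = 8.56 × (0.4878/0.6620) = 8.56 × 0.7369 = 6.308 µA.

I ≈ 6.31 µA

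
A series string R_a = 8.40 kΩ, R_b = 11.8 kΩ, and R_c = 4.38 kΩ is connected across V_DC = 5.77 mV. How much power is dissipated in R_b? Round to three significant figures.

ΣR = 24.58 kΩ → I = 5.77/24.58 = 0.2347 µA.
V(R_b) = I·R = 2.770 mV; P = V·I = 2.770 × 0.2347 = 0.6502 nW.

P ≈ 0.650 nW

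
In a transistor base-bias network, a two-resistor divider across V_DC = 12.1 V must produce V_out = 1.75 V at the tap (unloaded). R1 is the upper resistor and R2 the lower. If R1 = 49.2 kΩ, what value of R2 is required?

V_out/V_DC = R2/(R1+R2) = 0.1446.
So R2 = R1 · V_out/(V_DC − V_out) = 49.2 × 1.75/(12.1 − 1.75) = 49.2 × 0.1691 = 8.319 kΩ.

R2 ≈ 8.32 kΩ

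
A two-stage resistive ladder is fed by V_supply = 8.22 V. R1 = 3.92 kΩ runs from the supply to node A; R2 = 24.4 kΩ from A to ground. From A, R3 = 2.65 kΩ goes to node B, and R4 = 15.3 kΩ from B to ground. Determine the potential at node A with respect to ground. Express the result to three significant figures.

Looking into the second stage from A: R3 + R4 = 17.95 kΩ appears in parallel with R2.
Effective lower resistance at A: R2 ‖ 17.95 = 10.34 kΩ.
V_A = 8.22 × 10.34/(3.92 + 10.34) = 5.961 V.

V_A ≈ 5.96 V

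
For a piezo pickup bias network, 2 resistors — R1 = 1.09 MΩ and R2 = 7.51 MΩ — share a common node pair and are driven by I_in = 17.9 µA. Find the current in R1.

I ≈ 15.6 µA

With just two branches, the current splits inversely with resistance.
I(R1) = 17.9 × 7.51/(1.09 + 7.51) = 17.9 × 0.8733 = 15.63 µA.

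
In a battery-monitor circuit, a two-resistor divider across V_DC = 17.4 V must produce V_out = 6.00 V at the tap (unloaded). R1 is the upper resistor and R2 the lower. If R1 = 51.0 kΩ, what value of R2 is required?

Required fraction k = V_out/V_DC = 0.3448.
So R2 = R1 · V_out/(V_DC − V_out) = 51.0 × 6.00/(17.4 − 6.00) = 51.0 × 0.5263 = 26.84 kΩ.

R2 ≈ 26.8 kΩ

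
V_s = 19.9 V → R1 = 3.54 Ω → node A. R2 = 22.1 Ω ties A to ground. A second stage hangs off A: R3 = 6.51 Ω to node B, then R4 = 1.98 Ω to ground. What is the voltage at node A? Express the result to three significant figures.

V_A ≈ 12.6 V

Looking into the second stage from A: R3 + R4 = 8.490 Ω appears in parallel with R2.
R2 ‖ (R3+R4) = 6.134 Ω.
So V_A = 19.9 × 0.6341 = 12.62 V.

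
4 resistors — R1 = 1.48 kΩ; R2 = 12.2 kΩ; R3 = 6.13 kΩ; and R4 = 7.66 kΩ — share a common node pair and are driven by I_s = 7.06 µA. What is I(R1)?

Total conductance ΣG = 1/1.48 + 1/12.2 + 1/6.13 + 1/7.66 = 1.051 (units of 1/kΩ).
R1 takes the fraction G_k/ΣG = 0.6757/1.051 = 0.6427, so I = 7.06 × 0.6427 = 4.537 µA.

I ≈ 4.54 µA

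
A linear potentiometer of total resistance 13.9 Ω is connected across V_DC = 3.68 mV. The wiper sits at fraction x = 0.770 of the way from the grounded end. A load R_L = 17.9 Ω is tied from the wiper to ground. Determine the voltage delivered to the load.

V_out ≈ 2.49 mV

Split the track: R_lower = x·R_p = 10.70 Ω, R_upper = (1−x)·R_p = 3.197 Ω.
(x·R_p) ‖ R_L = 6.698 Ω.
V_out = 3.68 × 6.698/(3.197 + 6.698) = 2.491 mV.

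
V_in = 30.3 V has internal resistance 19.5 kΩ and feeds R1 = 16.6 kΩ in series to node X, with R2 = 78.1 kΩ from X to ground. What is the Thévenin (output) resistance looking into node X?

R1' = 19.5 + 16.6 = 36.10 kΩ (source resistance + R1).
Zeroing V_in shorts the top of R1' to ground, so R_th = R1' ‖ R2 = 24.69 kΩ.

R_th ≈ 24.7 kΩ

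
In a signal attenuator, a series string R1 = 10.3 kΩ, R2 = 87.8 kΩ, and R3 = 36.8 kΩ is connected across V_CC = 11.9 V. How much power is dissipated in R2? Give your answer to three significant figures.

P ≈ 0.683 mW

Series current I = V_CC/ΣR = 11.9/134.9 = 0.08821 mA.
P(R2) = I²·R2 = (0.08821)² × 87.8 = 0.6832 mW.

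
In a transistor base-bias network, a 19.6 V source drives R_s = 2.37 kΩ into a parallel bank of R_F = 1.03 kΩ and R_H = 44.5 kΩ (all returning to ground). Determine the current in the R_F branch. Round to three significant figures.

I ≈ 5.67 mA

Parallel bank: R_p = 1/(1/1.03 + 1/44.5) = 1.007 kΩ.
V_A by voltage divider: V_A = 19.6 × 1.007/(2.37 + 1.007) = 5.843 V.
Branch current I = V_A/R_F = 5.843/1.03 = 5.673 mA.
(Equivalently: I_total = 5.804 mA, then current-divider fraction G_k/ΣG = 0.9774.)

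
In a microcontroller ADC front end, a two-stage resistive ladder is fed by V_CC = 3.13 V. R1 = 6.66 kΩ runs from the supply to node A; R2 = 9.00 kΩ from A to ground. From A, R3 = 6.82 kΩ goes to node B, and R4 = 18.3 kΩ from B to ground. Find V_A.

V_A ≈ 1.56 V

Node A sees R2 in parallel with the series input of stage 2, R3 + R4 = 25.12 kΩ.
R2 ‖ (R3+R4) = 6.626 kΩ.
So V_A = 3.13 × 0.4987 = 1.561 V.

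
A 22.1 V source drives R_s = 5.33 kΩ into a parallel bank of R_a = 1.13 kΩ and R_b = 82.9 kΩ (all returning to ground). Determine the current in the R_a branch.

I ≈ 3.38 mA

Equivalent of the parallel group: R_p = 1.115 kΩ.
Node voltage V_A = V_s · R_p/(R_s + R_p) = 22.1 × 0.1730 = 3.823 V.
I(R_a) = V_A / R_a = 3.823/1.13 = 3.383 mA.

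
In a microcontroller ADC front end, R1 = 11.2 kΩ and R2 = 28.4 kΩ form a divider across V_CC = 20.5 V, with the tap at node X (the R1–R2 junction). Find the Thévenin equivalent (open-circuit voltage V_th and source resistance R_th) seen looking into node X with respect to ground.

V_th ≈ 14.7 V, R_th ≈ 8.03 kΩ

With X open, the divider is unloaded: V_th = 20.5 × 28.4/39.60 = 14.70 V.
Zeroing V_CC shorts the top of R1 to ground, so R_th = R1 ‖ R2 = 8.032 kΩ.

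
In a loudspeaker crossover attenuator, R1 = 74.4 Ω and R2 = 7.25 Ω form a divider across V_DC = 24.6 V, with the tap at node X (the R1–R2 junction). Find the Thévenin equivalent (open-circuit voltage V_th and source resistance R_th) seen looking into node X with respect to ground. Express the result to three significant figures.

V_th is the unloaded tap voltage: V_DC · R2/(R1+R2) = 24.6 × 0.08879 = 2.184 V.
Looking into X with the source shorted: R_th = R1·R2/(R1+R2) = 74.40 × 7.25/81.65 = 6.606 Ω.

V_th ≈ 2.18 V, R_th ≈ 6.61 Ω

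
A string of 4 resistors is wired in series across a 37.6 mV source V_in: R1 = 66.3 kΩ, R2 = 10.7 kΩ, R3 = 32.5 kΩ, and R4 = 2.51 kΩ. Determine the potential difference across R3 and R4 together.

V ≈ 11.8 mV

Series total: ΣR = 66.3 + 10.7 + 32.5 + 2.51 = 112.0 kΩ.
R_{R3..R4} = 32.5 + 2.51 = 35.01 kΩ.
Voltage divider: V = V_in · (35.01 / 112.0) = 37.6 × 0.3126 = 11.75 mV.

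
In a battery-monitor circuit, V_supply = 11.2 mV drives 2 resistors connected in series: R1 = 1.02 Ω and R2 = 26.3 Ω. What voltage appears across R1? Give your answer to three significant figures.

Total series resistance ΣR = 1.02 + 26.3 = 27.32 Ω.
V = V_supply · R/ΣR = 11.2 × 0.03734 = 0.4182 mV.

V ≈ 0.418 mV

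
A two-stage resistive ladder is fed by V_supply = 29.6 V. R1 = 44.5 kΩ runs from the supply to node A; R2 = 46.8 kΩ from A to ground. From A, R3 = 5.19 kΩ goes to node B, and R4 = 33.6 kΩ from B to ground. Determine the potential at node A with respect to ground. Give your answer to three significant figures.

Node A sees R2 in parallel with the series input of stage 2, R3 + R4 = 38.79 kΩ.
Effective lower resistance at A: R2 ‖ 38.79 = 21.21 kΩ.
So V_A = 29.6 × 0.3228 = 9.554 V.

V_A ≈ 9.55 V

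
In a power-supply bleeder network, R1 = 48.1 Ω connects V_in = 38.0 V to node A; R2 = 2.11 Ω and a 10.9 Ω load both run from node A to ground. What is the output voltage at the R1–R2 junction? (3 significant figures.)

R2 ‖ R_L = (2.11 × 10.9)/(2.11 + 10.9) = 1.768 Ω.
Voltage divider with the loaded lower leg: V_out = 38.0 × 1.768/(48.1 + 1.768) = 38.0 × 0.03545 = 1.347 V.

V_out ≈ 1.35 V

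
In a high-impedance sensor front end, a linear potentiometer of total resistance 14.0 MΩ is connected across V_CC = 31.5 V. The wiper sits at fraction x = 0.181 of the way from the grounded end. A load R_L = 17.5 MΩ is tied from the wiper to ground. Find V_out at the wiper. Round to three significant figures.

V_out ≈ 5.10 V

The pot divides into 11.47 MΩ above the wiper and 2.534 MΩ below.
Lower segment in parallel with the load: 2.534 ‖ 17.5 = 2.213 MΩ.
V_out = 31.5 × 2.213/(11.47 + 2.213) = 5.097 V.
(Unloaded: V_out = x·V_CC = 5.70 V.)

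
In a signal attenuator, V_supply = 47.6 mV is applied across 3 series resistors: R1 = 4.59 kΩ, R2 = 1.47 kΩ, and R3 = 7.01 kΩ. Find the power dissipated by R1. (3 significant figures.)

The common current is I = 47.6/13.07 = 3.642 µA.
V(R1) = I·R = 16.72 mV; P = V·I = 16.72 × 3.642 = 60.88 nW.

P ≈ 60.9 nW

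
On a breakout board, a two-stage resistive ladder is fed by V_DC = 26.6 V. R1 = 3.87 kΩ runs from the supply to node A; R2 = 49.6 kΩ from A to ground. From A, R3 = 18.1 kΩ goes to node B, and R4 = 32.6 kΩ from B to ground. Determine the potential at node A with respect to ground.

V_A ≈ 23.0 V

Node A sees R2 in parallel with the series input of stage 2, R3 + R4 = 50.70 kΩ.
Effective lower resistance at A: R2 ‖ 50.70 = 25.07 kΩ.
First divider: V_A = V_DC · 25.07/(3.87 + 25.07) = 23.04 V.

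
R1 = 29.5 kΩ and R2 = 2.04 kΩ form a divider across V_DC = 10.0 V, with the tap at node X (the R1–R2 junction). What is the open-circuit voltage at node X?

V_th is the unloaded tap voltage: V_DC · R2/(R1+R2) = 10.0 × 0.06468 = 0.6468 V.

V_th ≈ 0.647 V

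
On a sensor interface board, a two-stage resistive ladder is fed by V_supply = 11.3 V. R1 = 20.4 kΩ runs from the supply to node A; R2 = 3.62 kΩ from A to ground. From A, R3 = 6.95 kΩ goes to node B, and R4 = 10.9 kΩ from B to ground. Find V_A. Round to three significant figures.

V_A ≈ 1.45 V

Node A sees R2 in parallel with the series input of stage 2, R3 + R4 = 17.85 kΩ.
Effective lower resistance at A: R2 ‖ 17.85 = 3.010 kΩ.
V_A = 11.3 × 3.010/(20.4 + 3.010) = 1.453 V.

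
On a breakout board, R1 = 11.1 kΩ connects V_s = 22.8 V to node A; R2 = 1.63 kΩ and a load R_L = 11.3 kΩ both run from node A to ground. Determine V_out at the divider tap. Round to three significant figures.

First combine the lower leg with the load: R2 ‖ R_L = 1.425 kΩ.
Then V_out = V_s · R2'/(R1 + R2') = 22.8 × 1.425/12.52 = 2.593 V.

V_out ≈ 2.59 V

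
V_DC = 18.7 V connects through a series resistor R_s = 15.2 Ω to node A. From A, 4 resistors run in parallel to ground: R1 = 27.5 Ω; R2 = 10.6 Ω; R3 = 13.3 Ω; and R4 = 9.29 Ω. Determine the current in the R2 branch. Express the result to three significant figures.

I ≈ 0.306 A

Parallel bank: R_p = 1/(1/27.5 + 1/10.6 + 1/13.3 + 1/9.29) = 3.189 Ω.
V_A by voltage divider: V_A = 18.7 × 3.189/(15.2 + 3.189) = 3.243 V.
I(R2) = V_A / R2 = 3.243/10.6 = 0.3060 A.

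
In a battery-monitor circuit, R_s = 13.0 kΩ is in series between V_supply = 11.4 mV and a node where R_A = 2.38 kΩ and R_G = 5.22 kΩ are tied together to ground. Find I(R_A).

I ≈ 0.535 µA

Parallel bank: R_p = 1/(1/2.38 + 1/5.22) = 1.635 kΩ.
Node voltage V_A = V_supply · R_p/(R_s + R_p) = 11.4 × 0.1117 = 1.273 mV.
I(R_A) = V_A / R_A = 1.273/2.38 = 0.5350 µA.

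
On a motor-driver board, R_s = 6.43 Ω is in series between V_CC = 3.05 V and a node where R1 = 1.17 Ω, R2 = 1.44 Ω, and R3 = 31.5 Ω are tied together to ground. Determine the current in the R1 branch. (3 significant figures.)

I ≈ 0.233 A

Parallel bank: R_p = 1/(1/1.17 + 1/1.44 + 1/31.5) = 0.6326 Ω.
V_A by voltage divider: V_A = 3.05 × 0.6326/(6.43 + 0.6326) = 0.2732 V.
Branch current I = V_A/R1 = 0.2732/1.17 = 0.2335 A.
(Equivalently: I_total = 0.4319 A, then current-divider fraction G_k/ΣG = 0.5406.)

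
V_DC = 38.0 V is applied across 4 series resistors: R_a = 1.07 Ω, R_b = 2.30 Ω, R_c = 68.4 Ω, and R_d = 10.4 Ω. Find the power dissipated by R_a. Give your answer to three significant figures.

ΣR = 82.17 Ω → I = 38.0/82.17 = 0.4625 A.
P = I²R = 0.2139 × 1.07 = 0.2288 W.

P ≈ 0.229 W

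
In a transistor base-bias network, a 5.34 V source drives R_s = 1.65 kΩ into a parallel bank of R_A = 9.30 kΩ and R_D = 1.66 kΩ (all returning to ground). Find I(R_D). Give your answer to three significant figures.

Combine the parallel branches: R_p = (1/9.30 + 1/1.66)⁻¹ = 1.409 kΩ.
V_A by voltage divider: V_A = 5.34 × 1.409/(1.65 + 1.409) = 2.459 V.
Branch current I = V_A/R_D = 2.459/1.66 = 1.481 mA.

I ≈ 1.48 mA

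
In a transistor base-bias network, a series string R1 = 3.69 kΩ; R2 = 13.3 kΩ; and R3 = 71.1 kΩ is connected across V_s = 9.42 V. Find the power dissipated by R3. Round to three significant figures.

P ≈ 0.813 mW

ΣR = 88.09 kΩ → I = 9.42/88.09 = 0.1069 mA.
P = I²R = 0.01144 × 71.1 = 0.8131 mW.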